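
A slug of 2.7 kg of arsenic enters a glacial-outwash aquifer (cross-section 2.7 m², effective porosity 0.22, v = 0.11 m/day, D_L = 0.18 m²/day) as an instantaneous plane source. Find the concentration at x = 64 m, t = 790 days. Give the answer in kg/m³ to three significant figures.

For an instantaneous plane source, C(x,t) = M/(n_e·A·√(4πDt)) · exp(−(x−vt)²/(4Dt)), with n_e·A the pore (flow) area.
Plume center vt = 0.11 × 790 = 86.9 m, so the well at 64 m is 22.9 m upgradient of the peak.
√(4πDt) = 42.27 m, giving peak height M/(n_e·A·√(4πDt)) = 2.7/(0.22 × 2.7 × 42.27) = 0.1075 kg/m³.
(x−vt)²/(4Dt) = (-22.9)²/(4 × 0.18 × 790) = 0.9220; exp(−0.9220) = 0.3977.
C = 0.1075 × 0.3977 = 0.0428 kg/m³.

0.0428 kg/m³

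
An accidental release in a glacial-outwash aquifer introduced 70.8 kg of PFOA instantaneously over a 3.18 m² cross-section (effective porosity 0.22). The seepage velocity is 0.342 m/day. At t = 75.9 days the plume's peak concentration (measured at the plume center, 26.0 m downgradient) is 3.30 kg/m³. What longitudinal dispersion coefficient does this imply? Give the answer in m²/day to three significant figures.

0.986 m²/day

At the plume center C_max = M/(n_e·A·√(4πDt)), so D = M²/(4πt·(n_e·A·C_max)²).
n_e·A·C_max = 0.22 × 3.18 × 3.30 = 2.309 kg/m.
D = 70.8²/(4π × 75.9 × 2.309²) = 0.986 m²/day.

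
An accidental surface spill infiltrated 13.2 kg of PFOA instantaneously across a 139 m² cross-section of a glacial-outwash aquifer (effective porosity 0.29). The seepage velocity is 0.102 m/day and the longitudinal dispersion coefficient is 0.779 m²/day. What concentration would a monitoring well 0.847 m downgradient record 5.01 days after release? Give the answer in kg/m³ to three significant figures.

For an instantaneous plane source, C(x,t) = M/(n_e·A·√(4πDt)) · exp(−(x−vt)²/(4Dt)), with n_e·A the pore (flow) area.
Plume center vt = 0.102 × 5.01 = 0.51102 m, so the well at 0.847 m is 0.33598 m downgradient of the peak.
√(4πDt) = 7.003 m, giving peak height M/(n_e·A·√(4πDt)) = 13.2/(0.29 × 139 × 7.003) = 0.04676 kg/m³.
(x−vt)²/(4Dt) = (0.33598)²/(4 × 0.779 × 5.01) = 0.007231; exp(−0.007231) = 0.9928.
C = 0.04676 × 0.9928 = 0.0464 kg/m³.

0.0464 kg/m³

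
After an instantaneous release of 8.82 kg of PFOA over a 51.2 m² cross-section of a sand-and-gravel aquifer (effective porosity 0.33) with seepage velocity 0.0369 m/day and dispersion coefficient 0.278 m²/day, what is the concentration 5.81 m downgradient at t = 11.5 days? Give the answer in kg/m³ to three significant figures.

For an instantaneous plane source, C(x,t) = M/(n_e·A·√(4πDt)) · exp(−(x−vt)²/(4Dt)), with n_e·A the pore (flow) area.
Plume center vt = 0.0369 × 11.5 = 0.42435 m, so the well at 5.81 m is 5.38565 m downgradient of the peak.
√(4πDt) = 6.338 m, giving peak height M/(n_e·A·√(4πDt)) = 8.82/(0.33 × 51.2 × 6.338) = 0.08236 kg/m³.
(x−vt)²/(4Dt) = (5.38565)²/(4 × 0.278 × 11.5) = 2.268; exp(−2.268) = 0.1035.
C = 0.08236 × 0.1035 = 0.00852 kg/m³.

0.00852 kg/m³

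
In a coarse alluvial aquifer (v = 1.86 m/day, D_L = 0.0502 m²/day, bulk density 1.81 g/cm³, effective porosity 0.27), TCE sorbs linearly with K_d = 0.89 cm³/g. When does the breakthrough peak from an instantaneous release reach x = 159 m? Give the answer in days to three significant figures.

595 days

Retardation factor R = 1 + ρ_b·K_d/n = 1 + 1.81 × 0.89/0.27 = 6.966.
Sorption retards both mechanisms: v_R = v/R = 0.2670 m/day, D_R = D/R = 0.007206 m²/day.
Peak time from v_R²t² + 2D_R t − x² = 0: t = (√(D_R² + v_R²x²) − D_R)/v_R².
√(D_R² + v_R²x²) = √(0.007206² + 0.2670² × 159²) = 42.45; v_R² = 0.07129.
t = (42.45 − 0.007206)/0.07129 = 595 days.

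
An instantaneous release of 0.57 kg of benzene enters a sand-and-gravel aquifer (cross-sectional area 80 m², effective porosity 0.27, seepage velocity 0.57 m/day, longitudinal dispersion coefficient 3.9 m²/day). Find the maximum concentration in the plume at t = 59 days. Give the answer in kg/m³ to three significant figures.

The peak of an instantaneous 1D plume sits at x = vt; there the Gaussian factor is 1 and C_max = M/(n_e·A·√(4πDt)), where n_e·A is the pore area the mass is dissolved in.
√(4πDt) = √(4π × 3.9 × 59) = 53.77 m, so C_max = 0.57/(0.27 × 80 × 53.77) = 0.000491 kg/m³.

0.000491 kg/m³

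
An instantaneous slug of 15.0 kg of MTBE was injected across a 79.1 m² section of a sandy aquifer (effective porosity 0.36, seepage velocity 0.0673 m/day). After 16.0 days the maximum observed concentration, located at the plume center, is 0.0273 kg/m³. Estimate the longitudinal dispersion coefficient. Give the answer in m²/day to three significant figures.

At the plume center C_max = M/(n_e·A·√(4πDt)), so D = M²/(4πt·(n_e·A·C_max)²).
n_e·A·C_max = 0.36 × 79.1 × 0.0273 = 0.7774 kg/m.
D = 15.0²/(4π × 16.0 × 0.7774²) = 1.85 m²/day.

1.85 m²/day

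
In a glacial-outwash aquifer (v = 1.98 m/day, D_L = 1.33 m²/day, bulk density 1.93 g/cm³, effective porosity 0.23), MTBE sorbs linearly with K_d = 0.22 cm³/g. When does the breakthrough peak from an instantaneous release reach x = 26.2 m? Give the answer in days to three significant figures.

36.7 days

Retardation factor R = 1 + ρ_b·K_d/n = 1 + 1.93 × 0.22/0.23 = 2.846.
Sorption retards both mechanisms: v_R = v/R = 0.6957 m/day, D_R = D/R = 0.4673 m²/day.
Peak time from v_R²t² + 2D_R t − x² = 0: t = (√(D_R² + v_R²x²) − D_R)/v_R².
√(D_R² + v_R²x²) = √(0.4673² + 0.6957² × 26.2²) = 18.23; v_R² = 0.4840.
t = (18.23 − 0.4673)/0.4840 = 36.7 days.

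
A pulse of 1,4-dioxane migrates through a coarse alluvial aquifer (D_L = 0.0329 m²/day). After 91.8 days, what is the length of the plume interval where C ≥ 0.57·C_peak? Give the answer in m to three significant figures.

5.21 m

The plume is Gaussian with σ = √(2Dt) = √(2 × 0.0329 × 91.8) = 2.458 m.
C/C_peak = exp(−Δx²/(2σ²)) = 0.57 ⇒ Δx = σ·√(−2 ln 0.57) = 2.458 × 1.060 = 2.605 m.
Width = 2Δx = 5.21 m.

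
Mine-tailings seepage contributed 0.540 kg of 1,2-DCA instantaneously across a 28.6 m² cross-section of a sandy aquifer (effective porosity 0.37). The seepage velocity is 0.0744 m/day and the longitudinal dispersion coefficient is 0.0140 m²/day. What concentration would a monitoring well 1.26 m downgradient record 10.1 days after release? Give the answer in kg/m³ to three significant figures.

0.0242 kg/m³

For an instantaneous plane source, C(x,t) = M/(n_e·A·√(4πDt)) · exp(−(x−vt)²/(4Dt)), with n_e·A the pore (flow) area.
Plume center vt = 0.0744 × 10.1 = 0.75144 m, so the well at 1.26 m is 0.50856 m downgradient of the peak.
√(4πDt) = 1.333 m, giving peak height M/(n_e·A·√(4πDt)) = 0.540/(0.37 × 28.6 × 1.333) = 0.03828 kg/m³.
(x−vt)²/(4Dt) = (0.50856)²/(4 × 0.0140 × 10.1) = 0.4573; exp(−0.4573) = 0.6330.
C = 0.03828 × 0.6330 = 0.0242 kg/m³.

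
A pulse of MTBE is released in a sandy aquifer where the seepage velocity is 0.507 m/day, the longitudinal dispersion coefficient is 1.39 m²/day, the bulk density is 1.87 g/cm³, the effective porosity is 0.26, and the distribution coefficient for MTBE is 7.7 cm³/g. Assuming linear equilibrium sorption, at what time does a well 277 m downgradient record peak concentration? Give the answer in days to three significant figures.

Retardation factor R = 1 + ρ_b·K_d/n = 1 + 1.87 × 7.7/0.26 = 56.38.
Sorption retards both mechanisms: v_R = v/R = 0.008993 m/day, D_R = D/R = 0.02465 m²/day.
Peak time from v_R²t² + 2D_R t − x² = 0: t = (√(D_R² + v_R²x²) − D_R)/v_R².
√(D_R² + v_R²x²) = √(0.02465² + 0.008993² × 277²) = 2.491; v_R² = 8.087e-05.
t = (2.491 − 0.02465)/8.087e-05 = 30500 days.

30500 days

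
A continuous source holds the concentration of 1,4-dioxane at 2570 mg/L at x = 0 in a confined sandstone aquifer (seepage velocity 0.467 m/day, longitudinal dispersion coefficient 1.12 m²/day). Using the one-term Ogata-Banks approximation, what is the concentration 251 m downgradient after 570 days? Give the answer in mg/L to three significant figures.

For a continuous step input, C/C₀ ≈ ½·erfc((x−vt)/(2√(Dt))).
vt = 0.467 × 570 = 266.19 m and 2√(Dt) = 2√(1.12 × 570) = 50.53 m.
Argument (x−vt)/(2√(Dt)) = (251 − 266.19)/50.53 = -0.3006; ½·erfc(-0.3006) = 0.6646.
C = 2570 × 0.6646 = 1710 mg/L.

1710 mg/L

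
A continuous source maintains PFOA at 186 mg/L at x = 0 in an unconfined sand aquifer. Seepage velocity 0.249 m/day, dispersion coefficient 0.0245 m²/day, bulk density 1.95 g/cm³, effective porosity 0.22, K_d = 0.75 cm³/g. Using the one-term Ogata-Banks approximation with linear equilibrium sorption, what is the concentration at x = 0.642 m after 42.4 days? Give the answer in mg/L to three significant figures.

Retardation factor R = 1 + ρ_b·K_d/n = 1 + 1.95 × 0.75/0.22 = 7.648.
Sorption retards both mechanisms: v_R = v/R = 0.03256 m/day, D_R = D/R = 0.003203 m²/day.
v_R·t = 0.03256 × 42.4 = 1.380544 m; 2√(D_R t) = 0.7370 m; argument = (0.642 − 1.380544)/0.7370 = -1.002.
C = C₀ × ½·erfc(-1.002) = 186 × 0.9218 = 171 mg/L.

171 mg/L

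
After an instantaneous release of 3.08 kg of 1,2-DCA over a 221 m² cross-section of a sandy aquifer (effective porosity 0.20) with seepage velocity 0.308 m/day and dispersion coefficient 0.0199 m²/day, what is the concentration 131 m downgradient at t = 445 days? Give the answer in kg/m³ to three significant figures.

0.00234 kg/m³

For an instantaneous plane source, C(x,t) = M/(n_e·A·√(4πDt)) · exp(−(x−vt)²/(4Dt)), with n_e·A the pore (flow) area.
Plume center vt = 0.308 × 445 = 137.06 m, so the well at 131 m is 6.06 m upgradient of the peak.
√(4πDt) = 10.55 m, giving peak height M/(n_e·A·√(4πDt)) = 3.08/(0.20 × 221 × 10.55) = 0.006605 kg/m³.
(x−vt)²/(4Dt) = (-6.06)²/(4 × 0.0199 × 445) = 1.037; exp(−1.037) = 0.3545.
C = 0.006605 × 0.3545 = 0.00234 kg/m³.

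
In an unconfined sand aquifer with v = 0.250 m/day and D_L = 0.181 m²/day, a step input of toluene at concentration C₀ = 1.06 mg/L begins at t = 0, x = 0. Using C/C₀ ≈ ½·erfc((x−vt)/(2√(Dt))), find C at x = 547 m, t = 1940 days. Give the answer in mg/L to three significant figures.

For a continuous step input, C/C₀ ≈ ½·erfc((x−vt)/(2√(Dt))).
vt = 0.250 × 1940 = 485 m and 2√(Dt) = 2√(0.181 × 1940) = 37.48 m.
Argument (x−vt)/(2√(Dt)) = (547 − 485)/37.48 = 1.654; ½·erfc(1.654) = 0.009665.
C = 1.06 × 0.009665 = 0.0102 mg/L.

0.0102 mg/L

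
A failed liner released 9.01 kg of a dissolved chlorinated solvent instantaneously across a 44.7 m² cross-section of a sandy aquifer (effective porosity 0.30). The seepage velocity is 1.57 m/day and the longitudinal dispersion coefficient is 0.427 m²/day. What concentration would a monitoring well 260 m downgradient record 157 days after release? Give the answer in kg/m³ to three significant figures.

For an instantaneous plane source, C(x,t) = M/(n_e·A·√(4πDt)) · exp(−(x−vt)²/(4Dt)), with n_e·A the pore (flow) area.
Plume center vt = 1.57 × 157 = 246.49 m, so the well at 260 m is 13.51 m downgradient of the peak.
√(4πDt) = 29.02 m, giving peak height M/(n_e·A·√(4πDt)) = 9.01/(0.30 × 44.7 × 29.02) = 0.02315 kg/m³.
(x−vt)²/(4Dt) = (13.51)²/(4 × 0.427 × 157) = 0.6806; exp(−0.6806) = 0.5063.
C = 0.02315 × 0.5063 = 0.0117 kg/m³.

0.0117 kg/m³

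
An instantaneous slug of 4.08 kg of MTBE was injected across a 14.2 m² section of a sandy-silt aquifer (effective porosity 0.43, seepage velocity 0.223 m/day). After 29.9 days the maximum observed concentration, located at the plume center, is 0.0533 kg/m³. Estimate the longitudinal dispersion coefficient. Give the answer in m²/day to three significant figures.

0.418 m²/day

At the plume center C_max = M/(n_e·A·√(4πDt)), so D = M²/(4πt·(n_e·A·C_max)²).
n_e·A·C_max = 0.43 × 14.2 × 0.0533 = 0.3254 kg/m.
D = 4.08²/(4π × 29.9 × 0.3254²) = 0.418 m²/day.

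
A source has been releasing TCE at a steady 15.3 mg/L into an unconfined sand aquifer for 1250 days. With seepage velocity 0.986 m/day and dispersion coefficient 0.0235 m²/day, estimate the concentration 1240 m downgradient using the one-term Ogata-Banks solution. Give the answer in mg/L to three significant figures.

2.51 mg/L

For a continuous step input, C/C₀ ≈ ½·erfc((x−vt)/(2√(Dt))).
vt = 0.986 × 1250 = 1232.5 m and 2√(Dt) = 2√(0.0235 × 1250) = 10.84 m.
Argument (x−vt)/(2√(Dt)) = (1240 − 1232.5)/10.84 = 0.6919; ½·erfc(0.6919) = 0.1639.
C = 15.3 × 0.1639 = 2.51 mg/L.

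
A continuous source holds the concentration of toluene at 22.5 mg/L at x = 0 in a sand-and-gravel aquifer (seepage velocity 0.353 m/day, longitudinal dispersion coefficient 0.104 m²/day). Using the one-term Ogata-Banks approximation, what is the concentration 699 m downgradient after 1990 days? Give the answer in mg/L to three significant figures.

12.8 mg/L

For a continuous step input, C/C₀ ≈ ½·erfc((x−vt)/(2√(Dt))).
vt = 0.353 × 1990 = 702.47 m and 2√(Dt) = 2√(0.104 × 1990) = 28.77 m.
Argument (x−vt)/(2√(Dt)) = (699 − 702.47)/28.77 = -0.1206; ½·erfc(-0.1206) = 0.5677.
C = 22.5 × 0.5677 = 12.8 mg/L.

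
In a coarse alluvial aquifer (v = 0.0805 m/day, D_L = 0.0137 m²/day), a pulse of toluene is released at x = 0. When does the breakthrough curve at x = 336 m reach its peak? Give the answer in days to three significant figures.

4170 days

For the 1D instantaneous-source solution, setting ∂C/∂t = 0 at fixed x gives v²t² + 2Dt − x² = 0, so t = (√(D² + v²x²) − D)/v².
√(D² + v²x²) = √(0.0137² + 0.0805² × 336²) = 27.05; v² = 0.00648025.
t = (27.05 − 0.0137)/0.00648025 = 4170 days (vs. the pure-advection estimate x/v = 4170 d).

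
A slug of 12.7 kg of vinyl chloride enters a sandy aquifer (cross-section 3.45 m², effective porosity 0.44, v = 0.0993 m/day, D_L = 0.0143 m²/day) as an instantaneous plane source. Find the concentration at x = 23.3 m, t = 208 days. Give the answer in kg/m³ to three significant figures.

0.760 kg/m³

For an instantaneous plane source, C(x,t) = M/(n_e·A·√(4πDt)) · exp(−(x−vt)²/(4Dt)), with n_e·A the pore (flow) area.
Plume center vt = 0.0993 × 208 = 20.6544 m, so the well at 23.3 m is 2.6456 m downgradient of the peak.
√(4πDt) = 6.114 m, giving peak height M/(n_e·A·√(4πDt)) = 12.7/(0.44 × 3.45 × 6.114) = 1.368 kg/m³.
(x−vt)²/(4Dt) = (2.6456)²/(4 × 0.0143 × 208) = 0.5883; exp(−0.5883) = 0.5553.
C = 1.368 × 0.5553 = 0.760 kg/m³.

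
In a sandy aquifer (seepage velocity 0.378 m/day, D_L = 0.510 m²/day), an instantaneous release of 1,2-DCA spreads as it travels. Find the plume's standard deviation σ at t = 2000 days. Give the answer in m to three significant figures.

Dispersive spreading gives a Gaussian with σ² = 2Dt; advection only shifts the center.
σ = √(2 × 0.510 × 2000) = 45.2 m.

45.2 m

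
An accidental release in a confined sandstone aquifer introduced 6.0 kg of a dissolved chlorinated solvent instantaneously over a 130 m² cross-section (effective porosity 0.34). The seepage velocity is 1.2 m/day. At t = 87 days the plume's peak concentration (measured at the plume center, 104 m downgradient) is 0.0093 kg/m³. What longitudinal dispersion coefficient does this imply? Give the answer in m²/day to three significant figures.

At the plume center C_max = M/(n_e·A·√(4πDt)), so D = M²/(4πt·(n_e·A·C_max)²).
n_e·A·C_max = 0.34 × 130 × 0.0093 = 0.4111 kg/m.
D = 6.0²/(4π × 87 × 0.4111²) = 0.195 m²/day.

0.195 m²/day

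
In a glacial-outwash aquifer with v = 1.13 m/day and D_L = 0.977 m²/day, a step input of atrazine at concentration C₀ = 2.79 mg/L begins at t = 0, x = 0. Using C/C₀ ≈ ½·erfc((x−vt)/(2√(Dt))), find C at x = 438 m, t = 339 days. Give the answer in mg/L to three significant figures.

0.0458 mg/L

For a continuous step input, C/C₀ ≈ ½·erfc((x−vt)/(2√(Dt))).
vt = 1.13 × 339 = 383.07 m and 2√(Dt) = 2√(0.977 × 339) = 36.40 m.
Argument (x−vt)/(2√(Dt)) = (438 − 383.07)/36.40 = 1.509; ½·erfc(1.509) = 0.01642.
C = 2.79 × 0.01642 = 0.0458 mg/L.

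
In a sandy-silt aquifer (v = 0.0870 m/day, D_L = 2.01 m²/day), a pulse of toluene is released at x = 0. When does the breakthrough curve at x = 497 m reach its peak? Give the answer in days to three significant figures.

5450 days

For the 1D instantaneous-source solution, setting ∂C/∂t = 0 at fixed x gives v²t² + 2Dt − x² = 0, so t = (√(D² + v²x²) − D)/v².
√(D² + v²x²) = √(2.01² + 0.0870² × 497²) = 43.29; v² = 0.007569.
t = (43.29 − 2.01)/0.007569 = 5450 days (vs. the pure-advection estimate x/v = 5710 d).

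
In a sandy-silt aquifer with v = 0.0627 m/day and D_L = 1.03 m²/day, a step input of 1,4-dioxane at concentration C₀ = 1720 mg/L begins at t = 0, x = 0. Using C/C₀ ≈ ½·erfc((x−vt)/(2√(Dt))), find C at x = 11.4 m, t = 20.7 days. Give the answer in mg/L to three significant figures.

105 mg/L

For a continuous step input, C/C₀ ≈ ½·erfc((x−vt)/(2√(Dt))).
vt = 0.0627 × 20.7 = 1.29789 m and 2√(Dt) = 2√(1.03 × 20.7) = 9.235 m.
Argument (x−vt)/(2√(Dt)) = (11.4 − 1.29789)/9.235 = 1.094; ½·erfc(1.094) = 0.06091.
C = 1720 × 0.06091 = 105 mg/L.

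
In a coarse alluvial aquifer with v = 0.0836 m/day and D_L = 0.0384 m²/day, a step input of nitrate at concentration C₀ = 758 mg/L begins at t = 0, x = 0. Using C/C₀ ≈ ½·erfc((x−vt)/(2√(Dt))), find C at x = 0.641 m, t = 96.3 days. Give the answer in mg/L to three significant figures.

For a continuous step input, C/C₀ ≈ ½·erfc((x−vt)/(2√(Dt))).
vt = 0.0836 × 96.3 = 8.05068 m and 2√(Dt) = 2√(0.0384 × 96.3) = 3.846 m.
Argument (x−vt)/(2√(Dt)) = (0.641 − 8.05068)/3.846 = -1.927; ½·erfc(-1.927) = 0.9968.
C = 758 × 0.9968 = 756 mg/L.

756 mg/L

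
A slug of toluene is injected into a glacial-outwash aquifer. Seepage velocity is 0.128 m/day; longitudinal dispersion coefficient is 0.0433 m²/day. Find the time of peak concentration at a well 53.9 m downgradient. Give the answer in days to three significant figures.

418 days

For the 1D instantaneous-source solution, setting ∂C/∂t = 0 at fixed x gives v²t² + 2Dt − x² = 0, so t = (√(D² + v²x²) − D)/v².
√(D² + v²x²) = √(0.0433² + 0.128² × 53.9²) = 6.899; v² = 0.016384.
t = (6.899 − 0.0433)/0.016384 = 418 days (vs. the pure-advection estimate x/v = 421 d).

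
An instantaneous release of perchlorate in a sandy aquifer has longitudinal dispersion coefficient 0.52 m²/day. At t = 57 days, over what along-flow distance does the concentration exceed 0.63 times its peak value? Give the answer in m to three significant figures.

The plume is Gaussian with σ = √(2Dt) = √(2 × 0.52 × 57) = 7.699 m.
C/C_peak = exp(−Δx²/(2σ²)) = 0.63 ⇒ Δx = σ·√(−2 ln 0.63) = 7.699 × 0.9613 = 7.401 m.
Width = 2Δx = 14.8 m.

14.8 m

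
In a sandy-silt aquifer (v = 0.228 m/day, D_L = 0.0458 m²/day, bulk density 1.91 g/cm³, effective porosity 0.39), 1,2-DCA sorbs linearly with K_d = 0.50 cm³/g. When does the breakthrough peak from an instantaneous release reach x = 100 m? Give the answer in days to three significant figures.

Retardation factor R = 1 + ρ_b·K_d/n = 1 + 1.91 × 0.50/0.39 = 3.449.
Sorption retards both mechanisms: v_R = v/R = 0.06611 m/day, D_R = D/R = 0.01328 m²/day.
Peak time from v_R²t² + 2D_R t − x² = 0: t = (√(D_R² + v_R²x²) − D_R)/v_R².
√(D_R² + v_R²x²) = √(0.01328² + 0.06611² × 100²) = 6.611; v_R² = 0.004371.
t = (6.611 − 0.01328)/0.004371 = 1510 days.

1510 days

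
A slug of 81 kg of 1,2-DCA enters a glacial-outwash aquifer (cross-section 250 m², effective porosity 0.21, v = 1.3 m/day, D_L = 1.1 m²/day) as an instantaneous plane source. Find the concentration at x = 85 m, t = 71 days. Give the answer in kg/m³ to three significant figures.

0.0415 kg/m³

For an instantaneous plane source, C(x,t) = M/(n_e·A·√(4πDt)) · exp(−(x−vt)²/(4Dt)), with n_e·A the pore (flow) area.
Plume center vt = 1.3 × 71 = 92.3 m, so the well at 85 m is 7.3 m upgradient of the peak.
√(4πDt) = 31.33 m, giving peak height M/(n_e·A·√(4πDt)) = 81/(0.21 × 250 × 31.33) = 0.04925 kg/m³.
(x−vt)²/(4Dt) = (-7.3)²/(4 × 1.1 × 71) = 0.1706; exp(−0.1706) = 0.8432.
C = 0.04925 × 0.8432 = 0.0415 kg/m³.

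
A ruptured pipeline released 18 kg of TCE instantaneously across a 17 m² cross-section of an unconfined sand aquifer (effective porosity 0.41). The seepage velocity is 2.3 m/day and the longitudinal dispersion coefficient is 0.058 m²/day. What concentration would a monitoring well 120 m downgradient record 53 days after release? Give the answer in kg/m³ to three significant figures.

For an instantaneous plane source, C(x,t) = M/(n_e·A·√(4πDt)) · exp(−(x−vt)²/(4Dt)), with n_e·A the pore (flow) area.
Plume center vt = 2.3 × 53 = 121.9 m, so the well at 120 m is 1.9 m upgradient of the peak.
√(4πDt) = 6.215 m, giving peak height M/(n_e·A·√(4πDt)) = 18/(0.41 × 17 × 6.215) = 0.4155 kg/m³.
(x−vt)²/(4Dt) = (-1.9)²/(4 × 0.058 × 53) = 0.2936; exp(−0.2936) = 0.7456.
C = 0.4155 × 0.7456 = 0.310 kg/m³.

0.310 kg/m³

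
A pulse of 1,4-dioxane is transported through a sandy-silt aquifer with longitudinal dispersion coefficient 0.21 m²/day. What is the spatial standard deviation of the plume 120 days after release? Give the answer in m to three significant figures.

Dispersive spreading gives a Gaussian with σ² = 2Dt; advection only shifts the center.
σ = √(2 × 0.21 × 120) = 7.10 m.

7.10 m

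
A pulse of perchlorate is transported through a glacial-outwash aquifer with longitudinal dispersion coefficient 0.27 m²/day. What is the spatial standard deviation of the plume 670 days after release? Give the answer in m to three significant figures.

19.0 m

Dispersive spreading gives a Gaussian with σ² = 2Dt; advection only shifts the center.
σ = √(2 × 0.27 × 670) = 19.0 m.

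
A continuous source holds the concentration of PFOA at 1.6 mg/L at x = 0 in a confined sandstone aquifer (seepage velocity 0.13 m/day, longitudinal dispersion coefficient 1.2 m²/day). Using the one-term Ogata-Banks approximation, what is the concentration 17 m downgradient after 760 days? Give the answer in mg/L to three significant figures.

For a continuous step input, C/C₀ ≈ ½·erfc((x−vt)/(2√(Dt))).
vt = 0.13 × 760 = 98.8 m and 2√(Dt) = 2√(1.2 × 760) = 60.40 m.
Argument (x−vt)/(2√(Dt)) = (17 − 98.8)/60.40 = -1.354; ½·erfc(-1.354) = 0.9722.
C = 1.6 × 0.9722 = 1.56 mg/L.

1.56 mg/L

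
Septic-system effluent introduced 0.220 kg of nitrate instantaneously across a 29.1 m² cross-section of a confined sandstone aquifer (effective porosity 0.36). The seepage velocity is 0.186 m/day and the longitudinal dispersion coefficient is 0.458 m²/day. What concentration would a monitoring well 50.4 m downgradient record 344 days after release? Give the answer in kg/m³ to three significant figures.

0.000352 kg/m³

For an instantaneous plane source, C(x,t) = M/(n_e·A·√(4πDt)) · exp(−(x−vt)²/(4Dt)), with n_e·A the pore (flow) area.
Plume center vt = 0.186 × 344 = 63.984 m, so the well at 50.4 m is 13.584 m upgradient of the peak.
√(4πDt) = 44.50 m, giving peak height M/(n_e·A·√(4πDt)) = 0.220/(0.36 × 29.1 × 44.50) = 0.0004719 kg/m³.
(x−vt)²/(4Dt) = (-13.584)²/(4 × 0.458 × 344) = 0.2928; exp(−0.2928) = 0.7462.
C = 0.0004719 × 0.7462 = 0.000352 kg/m³.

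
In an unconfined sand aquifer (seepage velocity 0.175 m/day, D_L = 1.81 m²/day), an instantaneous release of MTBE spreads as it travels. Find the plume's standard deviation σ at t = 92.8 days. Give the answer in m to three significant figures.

18.3 m

Dispersive spreading gives a Gaussian with σ² = 2Dt; advection only shifts the center.
σ = √(2 × 1.81 × 92.8) = 18.3 m.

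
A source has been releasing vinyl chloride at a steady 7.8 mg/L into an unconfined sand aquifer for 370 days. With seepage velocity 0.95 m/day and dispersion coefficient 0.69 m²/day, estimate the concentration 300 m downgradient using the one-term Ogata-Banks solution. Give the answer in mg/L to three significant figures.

For a continuous step input, C/C₀ ≈ ½·erfc((x−vt)/(2√(Dt))).
vt = 0.95 × 370 = 351.5 m and 2√(Dt) = 2√(0.69 × 370) = 31.96 m.
Argument (x−vt)/(2√(Dt)) = (300 − 351.5)/31.96 = -1.611; ½·erfc(-1.611) = 0.9886.
C = 7.8 × 0.9886 = 7.71 mg/L.

7.71 mg/L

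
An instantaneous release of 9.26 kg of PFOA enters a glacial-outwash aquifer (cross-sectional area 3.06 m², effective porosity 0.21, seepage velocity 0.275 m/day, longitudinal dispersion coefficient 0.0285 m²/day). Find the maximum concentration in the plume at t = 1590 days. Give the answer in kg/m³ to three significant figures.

The peak of an instantaneous 1D plume sits at x = vt; there the Gaussian factor is 1 and C_max = M/(n_e·A·√(4πDt)), where n_e·A is the pore area the mass is dissolved in.
√(4πDt) = √(4π × 0.0285 × 1590) = 23.86 m, so C_max = 9.26/(0.21 × 3.06 × 23.86) = 0.604 kg/m³.

0.604 kg/m³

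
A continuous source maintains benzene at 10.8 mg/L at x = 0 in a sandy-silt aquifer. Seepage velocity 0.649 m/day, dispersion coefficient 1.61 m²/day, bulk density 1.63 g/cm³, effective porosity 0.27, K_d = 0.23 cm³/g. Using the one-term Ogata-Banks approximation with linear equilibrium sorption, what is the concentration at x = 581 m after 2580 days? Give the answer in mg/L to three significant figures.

Retardation factor R = 1 + ρ_b·K_d/n = 1 + 1.63 × 0.23/0.27 = 2.389.
Sorption retards both mechanisms: v_R = v/R = 0.2717 m/day, D_R = D/R = 0.6739 m²/day.
v_R·t = 0.2717 × 2580 = 700.986 m; 2√(D_R t) = 83.39 m; argument = (581 − 700.986)/83.39 = -1.439.
C = C₀ × ½·erfc(-1.439) = 10.8 × 0.9791 = 10.6 mg/L.

10.6 mg/L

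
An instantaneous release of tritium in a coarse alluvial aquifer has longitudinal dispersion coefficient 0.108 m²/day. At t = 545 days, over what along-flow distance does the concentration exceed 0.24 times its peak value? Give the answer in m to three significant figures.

The plume is Gaussian with σ = √(2Dt) = √(2 × 0.108 × 545) = 10.85 m.
C/C_peak = exp(−Δx²/(2σ²)) = 0.24 ⇒ Δx = σ·√(−2 ln 0.24) = 10.85 × 1.689 = 18.33 m.
Width = 2Δx = 36.7 m.

36.7 m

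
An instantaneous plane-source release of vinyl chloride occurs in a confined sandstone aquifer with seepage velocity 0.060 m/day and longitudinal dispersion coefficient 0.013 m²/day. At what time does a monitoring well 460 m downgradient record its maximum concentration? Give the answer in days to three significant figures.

7660 days

For the 1D instantaneous-source solution, setting ∂C/∂t = 0 at fixed x gives v²t² + 2Dt − x² = 0, so t = (√(D² + v²x²) − D)/v².
√(D² + v²x²) = √(0.013² + 0.060² × 460²) = 27.60; v² = 0.0036.
t = (27.60 − 0.013)/0.0036 = 7660 days (vs. the pure-advection estimate x/v = 7670 d).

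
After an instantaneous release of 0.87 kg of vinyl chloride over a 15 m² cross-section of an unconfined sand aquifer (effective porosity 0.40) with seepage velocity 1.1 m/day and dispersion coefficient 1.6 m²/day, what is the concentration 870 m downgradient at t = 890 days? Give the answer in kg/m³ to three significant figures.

For an instantaneous plane source, C(x,t) = M/(n_e·A·√(4πDt)) · exp(−(x−vt)²/(4Dt)), with n_e·A the pore (flow) area.
Plume center vt = 1.1 × 890 = 979 m, so the well at 870 m is 109 m upgradient of the peak.
√(4πDt) = 133.8 m, giving peak height M/(n_e·A·√(4πDt)) = 0.87/(0.40 × 15 × 133.8) = 0.001084 kg/m³.
(x−vt)²/(4Dt) = (-109)²/(4 × 1.6 × 890) = 2.086; exp(−2.086) = 0.1242.
C = 0.001084 × 0.1242 = 0.000135 kg/m³.

0.000135 kg/m³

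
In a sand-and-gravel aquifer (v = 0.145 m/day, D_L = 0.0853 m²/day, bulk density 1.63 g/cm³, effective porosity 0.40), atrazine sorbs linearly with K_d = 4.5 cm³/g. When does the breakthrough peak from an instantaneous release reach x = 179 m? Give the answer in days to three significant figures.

23800 days

Retardation factor R = 1 + ρ_b·K_d/n = 1 + 1.63 × 4.5/0.40 = 19.34.
Sorption retards both mechanisms: v_R = v/R = 0.007497 m/day, D_R = D/R = 0.004411 m²/day.
Peak time from v_R²t² + 2D_R t − x² = 0: t = (√(D_R² + v_R²x²) − D_R)/v_R².
√(D_R² + v_R²x²) = √(0.004411² + 0.007497² × 179²) = 1.342; v_R² = 5.621e-05.
t = (1.342 − 0.004411)/5.621e-05 = 23800 days.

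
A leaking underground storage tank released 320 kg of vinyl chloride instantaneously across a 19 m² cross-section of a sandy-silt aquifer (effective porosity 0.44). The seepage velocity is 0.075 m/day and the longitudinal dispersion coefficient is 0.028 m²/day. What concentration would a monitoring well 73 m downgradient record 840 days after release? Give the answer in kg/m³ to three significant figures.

For an instantaneous plane source, C(x,t) = M/(n_e·A·√(4πDt)) · exp(−(x−vt)²/(4Dt)), with n_e·A the pore (flow) area.
Plume center vt = 0.075 × 840 = 63 m, so the well at 73 m is 10 m downgradient of the peak.
√(4πDt) = 17.19 m, giving peak height M/(n_e·A·√(4πDt)) = 320/(0.44 × 19 × 17.19) = 2.227 kg/m³.
(x−vt)²/(4Dt) = (10)²/(4 × 0.028 × 840) = 1.063; exp(−1.063) = 0.3454.
C = 2.227 × 0.3454 = 0.769 kg/m³.

0.769 kg/m³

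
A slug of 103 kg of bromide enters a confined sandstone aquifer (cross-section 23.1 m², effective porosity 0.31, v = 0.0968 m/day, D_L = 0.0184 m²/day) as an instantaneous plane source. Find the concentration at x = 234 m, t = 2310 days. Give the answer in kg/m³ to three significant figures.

For an instantaneous plane source, C(x,t) = M/(n_e·A·√(4πDt)) · exp(−(x−vt)²/(4Dt)), with n_e·A the pore (flow) area.
Plume center vt = 0.0968 × 2310 = 223.608 m, so the well at 234 m is 10.392 m downgradient of the peak.
√(4πDt) = 23.11 m, giving peak height M/(n_e·A·√(4πDt)) = 103/(0.31 × 23.1 × 23.11) = 0.6224 kg/m³.
(x−vt)²/(4Dt) = (10.392)²/(4 × 0.0184 × 2310) = 0.6352; exp(−0.6352) = 0.5298.
C = 0.6224 × 0.5298 = 0.330 kg/m³.

0.330 kg/m³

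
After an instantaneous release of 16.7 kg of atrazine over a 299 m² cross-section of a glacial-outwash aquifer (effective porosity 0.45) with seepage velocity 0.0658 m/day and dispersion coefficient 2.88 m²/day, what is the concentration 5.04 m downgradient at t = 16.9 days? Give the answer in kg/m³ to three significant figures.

0.00464 kg/m³

For an instantaneous plane source, C(x,t) = M/(n_e·A·√(4πDt)) · exp(−(x−vt)²/(4Dt)), with n_e·A the pore (flow) area.
Plume center vt = 0.0658 × 16.9 = 1.11202 m, so the well at 5.04 m is 3.92798 m downgradient of the peak.
√(4πDt) = 24.73 m, giving peak height M/(n_e·A·√(4πDt)) = 16.7/(0.45 × 299 × 24.73) = 0.005019 kg/m³.
(x−vt)²/(4Dt) = (3.92798)²/(4 × 2.88 × 16.9) = 0.07925; exp(−0.07925) = 0.9238.
C = 0.005019 × 0.9238 = 0.00464 kg/m³.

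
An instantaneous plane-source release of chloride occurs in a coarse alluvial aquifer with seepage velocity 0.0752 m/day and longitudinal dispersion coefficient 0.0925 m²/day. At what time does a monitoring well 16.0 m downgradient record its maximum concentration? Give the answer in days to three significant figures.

197 days

For the 1D instantaneous-source solution, setting ∂C/∂t = 0 at fixed x gives v²t² + 2Dt − x² = 0, so t = (√(D² + v²x²) − D)/v².
√(D² + v²x²) = √(0.0925² + 0.0752² × 16.0²) = 1.207; v² = 0.00565504.
t = (1.207 − 0.0925)/0.00565504 = 197 days (vs. the pure-advection estimate x/v = 213 d).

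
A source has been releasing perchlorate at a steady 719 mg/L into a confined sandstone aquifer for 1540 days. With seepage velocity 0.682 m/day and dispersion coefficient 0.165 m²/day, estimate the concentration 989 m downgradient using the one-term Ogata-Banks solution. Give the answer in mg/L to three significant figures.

717 mg/L

For a continuous step input, C/C₀ ≈ ½·erfc((x−vt)/(2√(Dt))).
vt = 0.682 × 1540 = 1050.28 m and 2√(Dt) = 2√(0.165 × 1540) = 31.88 m.
Argument (x−vt)/(2√(Dt)) = (989 − 1050.28)/31.88 = -1.922; ½·erfc(-1.922) = 0.9967.
C = 719 × 0.9967 = 717 mg/L.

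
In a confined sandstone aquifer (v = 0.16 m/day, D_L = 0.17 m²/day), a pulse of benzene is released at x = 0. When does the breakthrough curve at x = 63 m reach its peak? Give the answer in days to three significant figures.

For the 1D instantaneous-source solution, setting ∂C/∂t = 0 at fixed x gives v²t² + 2Dt − x² = 0, so t = (√(D² + v²x²) − D)/v².
√(D² + v²x²) = √(0.17² + 0.16² × 63²) = 10.08; v² = 0.0256.
t = (10.08 − 0.17)/0.0256 = 387 days (vs. the pure-advection estimate x/v = 394 d).

387 days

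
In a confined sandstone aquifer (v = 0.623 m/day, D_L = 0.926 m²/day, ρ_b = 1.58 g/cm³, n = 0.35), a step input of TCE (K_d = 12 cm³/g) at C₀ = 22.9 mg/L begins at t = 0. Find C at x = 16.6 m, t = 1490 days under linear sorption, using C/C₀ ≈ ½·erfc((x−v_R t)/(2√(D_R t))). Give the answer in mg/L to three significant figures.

11.7 mg/L

Retardation factor R = 1 + ρ_b·K_d/n = 1 + 1.58 × 12/0.35 = 55.17.
Sorption retards both mechanisms: v_R = v/R = 0.01129 m/day, D_R = D/R = 0.01678 m²/day.
v_R·t = 0.01129 × 1490 = 16.8221 m; 2√(D_R t) = 10.00 m; argument = (16.6 − 16.8221)/10.00 = -0.02221.
C = C₀ × ½·erfc(-0.02221) = 22.9 × 0.5125 = 11.7 mg/L.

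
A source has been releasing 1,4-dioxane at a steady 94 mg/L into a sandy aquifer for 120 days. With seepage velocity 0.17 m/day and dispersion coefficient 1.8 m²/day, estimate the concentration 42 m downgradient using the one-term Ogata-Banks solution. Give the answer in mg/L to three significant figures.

14.0 mg/L

For a continuous step input, C/C₀ ≈ ½·erfc((x−vt)/(2√(Dt))).
vt = 0.17 × 120 = 20.4 m and 2√(Dt) = 2√(1.8 × 120) = 29.39 m.
Argument (x−vt)/(2√(Dt)) = (42 − 20.4)/29.39 = 0.7349; ½·erfc(0.7349) = 0.1493.
C = 94 × 0.1493 = 14.0 mg/L.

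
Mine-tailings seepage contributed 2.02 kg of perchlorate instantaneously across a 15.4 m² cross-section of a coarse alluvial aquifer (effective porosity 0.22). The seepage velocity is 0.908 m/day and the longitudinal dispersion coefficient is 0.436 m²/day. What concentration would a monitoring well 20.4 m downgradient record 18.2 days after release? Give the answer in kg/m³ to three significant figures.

For an instantaneous plane source, C(x,t) = M/(n_e·A·√(4πDt)) · exp(−(x−vt)²/(4Dt)), with n_e·A the pore (flow) area.
Plume center vt = 0.908 × 18.2 = 16.5256 m, so the well at 20.4 m is 3.8744 m downgradient of the peak.
√(4πDt) = 9.986 m, giving peak height M/(n_e·A·√(4πDt)) = 2.02/(0.22 × 15.4 × 9.986) = 0.05971 kg/m³.
(x−vt)²/(4Dt) = (3.8744)²/(4 × 0.436 × 18.2) = 0.4729; exp(−0.4729) = 0.6232.
C = 0.05971 × 0.6232 = 0.0372 kg/m³.

0.0372 kg/m³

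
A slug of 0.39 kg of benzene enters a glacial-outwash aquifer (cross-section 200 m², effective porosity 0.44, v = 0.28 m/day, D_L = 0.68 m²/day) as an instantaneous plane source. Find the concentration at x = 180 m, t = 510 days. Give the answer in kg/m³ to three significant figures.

2.48e-05 kg/m³

For an instantaneous plane source, C(x,t) = M/(n_e·A·√(4πDt)) · exp(−(x−vt)²/(4Dt)), with n_e·A the pore (flow) area.
Plume center vt = 0.28 × 510 = 142.8 m, so the well at 180 m is 37.2 m downgradient of the peak.
√(4πDt) = 66.02 m, giving peak height M/(n_e·A·√(4πDt)) = 0.39/(0.44 × 200 × 66.02) = 6.713e-05 kg/m³.
(x−vt)²/(4Dt) = (37.2)²/(4 × 0.68 × 510) = 0.9976; exp(−0.9976) = 0.3688.
C = 6.713e-05 × 0.3688 = 2.48e-05 kg/m³.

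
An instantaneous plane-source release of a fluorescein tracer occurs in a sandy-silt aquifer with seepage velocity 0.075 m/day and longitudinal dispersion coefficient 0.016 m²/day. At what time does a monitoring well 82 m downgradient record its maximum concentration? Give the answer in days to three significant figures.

1090 days

For the 1D instantaneous-source solution, setting ∂C/∂t = 0 at fixed x gives v²t² + 2Dt − x² = 0, so t = (√(D² + v²x²) − D)/v².
√(D² + v²x²) = √(0.016² + 0.075² × 82²) = 6.150; v² = 0.005625.
t = (6.150 − 0.016)/0.005625 = 1090 days (vs. the pure-advection estimate x/v = 1090 d).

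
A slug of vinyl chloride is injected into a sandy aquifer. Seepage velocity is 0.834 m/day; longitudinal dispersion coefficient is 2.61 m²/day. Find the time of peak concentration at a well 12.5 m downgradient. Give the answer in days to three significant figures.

For the 1D instantaneous-source solution, setting ∂C/∂t = 0 at fixed x gives v²t² + 2Dt − x² = 0, so t = (√(D² + v²x²) − D)/v².
√(D² + v²x²) = √(2.61² + 0.834² × 12.5²) = 10.75; v² = 0.695556.
t = (10.75 − 2.61)/0.695556 = 11.7 days (vs. the pure-advection estimate x/v = 15.0 d).

11.7 days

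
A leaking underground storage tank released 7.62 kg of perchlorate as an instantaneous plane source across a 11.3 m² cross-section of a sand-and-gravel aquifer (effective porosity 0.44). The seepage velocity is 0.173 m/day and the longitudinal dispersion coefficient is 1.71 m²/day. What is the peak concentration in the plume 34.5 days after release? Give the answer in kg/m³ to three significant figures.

0.0563 kg/m³

The peak of an instantaneous 1D plume sits at x = vt; there the Gaussian factor is 1 and C_max = M/(n_e·A·√(4πDt)), where n_e·A is the pore area the mass is dissolved in.
√(4πDt) = √(4π × 1.71 × 34.5) = 27.23 m, so C_max = 7.62/(0.44 × 11.3 × 27.23) = 0.0563 kg/m³.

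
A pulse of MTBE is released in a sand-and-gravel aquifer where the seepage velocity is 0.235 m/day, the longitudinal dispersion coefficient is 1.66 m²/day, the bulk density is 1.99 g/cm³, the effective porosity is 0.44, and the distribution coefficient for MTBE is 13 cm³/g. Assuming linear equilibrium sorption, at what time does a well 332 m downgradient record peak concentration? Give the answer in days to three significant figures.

Retardation factor R = 1 + ρ_b·K_d/n = 1 + 1.99 × 13/0.44 = 59.80.
Sorption retards both mechanisms: v_R = v/R = 0.003930 m/day, D_R = D/R = 0.02776 m²/day.
Peak time from v_R²t² + 2D_R t − x² = 0: t = (√(D_R² + v_R²x²) − D_R)/v_R².
√(D_R² + v_R²x²) = √(0.02776² + 0.003930² × 332²) = 1.305; v_R² = 1.544e-05.
t = (1.305 − 0.02776)/1.544e-05 = 82700 days.

82700 days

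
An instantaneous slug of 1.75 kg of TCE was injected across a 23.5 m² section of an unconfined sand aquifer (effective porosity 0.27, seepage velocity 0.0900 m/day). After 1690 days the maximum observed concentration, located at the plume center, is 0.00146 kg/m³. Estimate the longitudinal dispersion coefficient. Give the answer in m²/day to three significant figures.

1.68 m²/day

At the plume center C_max = M/(n_e·A·√(4πDt)), so D = M²/(4πt·(n_e·A·C_max)²).
n_e·A·C_max = 0.27 × 23.5 × 0.00146 = 0.009264 kg/m.
D = 1.75²/(4π × 1690 × 0.009264²) = 1.68 m²/day.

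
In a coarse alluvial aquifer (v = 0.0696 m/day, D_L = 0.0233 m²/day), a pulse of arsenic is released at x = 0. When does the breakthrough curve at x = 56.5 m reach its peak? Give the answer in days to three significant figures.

For the 1D instantaneous-source solution, setting ∂C/∂t = 0 at fixed x gives v²t² + 2Dt − x² = 0, so t = (√(D² + v²x²) − D)/v².
√(D² + v²x²) = √(0.0233² + 0.0696² × 56.5²) = 3.932; v² = 0.00484416.
t = (3.932 − 0.0233)/0.00484416 = 807 days (vs. the pure-advection estimate x/v = 812 d).

807 days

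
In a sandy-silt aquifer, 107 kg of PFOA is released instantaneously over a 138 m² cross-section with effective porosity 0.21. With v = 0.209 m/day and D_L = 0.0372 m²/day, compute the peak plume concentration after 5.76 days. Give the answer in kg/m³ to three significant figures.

2.25 kg/m³

The peak of an instantaneous 1D plume sits at x = vt; there the Gaussian factor is 1 and C_max = M/(n_e·A·√(4πDt)), where n_e·A is the pore area the mass is dissolved in.
√(4πDt) = √(4π × 0.0372 × 5.76) = 1.641 m, so C_max = 107/(0.21 × 138 × 1.641) = 2.25 kg/m³.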